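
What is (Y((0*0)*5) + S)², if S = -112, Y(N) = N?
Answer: 12544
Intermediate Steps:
(Y((0*0)*5) + S)² = ((0*0)*5 - 112)² = (0*5 - 112)² = (0 - 112)² = (-112)² = 12544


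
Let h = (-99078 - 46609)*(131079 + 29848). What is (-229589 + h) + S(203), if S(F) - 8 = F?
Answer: -23445201227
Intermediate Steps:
h = -23444971849 (h = -145687*160927 = -23444971849)
S(F) = 8 + F
(-229589 + h) + S(203) = (-229589 - 23444971849) + (8 + 203) = -23445201438 + 211 = -23445201227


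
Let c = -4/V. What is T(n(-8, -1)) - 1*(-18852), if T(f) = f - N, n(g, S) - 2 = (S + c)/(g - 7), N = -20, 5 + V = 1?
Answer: 18874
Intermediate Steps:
V = -4 (V = -5 + 1 = -4)
c = 1 (c = -4/(-4) = -4*(-¼) = 1)
n(g, S) = 2 + (1 + S)/(-7 + g) (n(g, S) = 2 + (S + 1)/(g - 7) = 2 + (1 + S)/(-7 + g))
T(f) = 20 + f (T(f) = f - 1*(-20) = f + 20 = 20 + f)
T(n(-8, -1)) - 1*(-18852) = (20 + (-13 - 1 + 2*(-8))/(-7 - 8)) - 1*(-18852) = (20 + (-13 - 1 - 16)/(-15)) + 18852 = (20 - 1/15*(-30)) + 18852 = (20 + 2) + 18852 = 22 + 18852 = 18874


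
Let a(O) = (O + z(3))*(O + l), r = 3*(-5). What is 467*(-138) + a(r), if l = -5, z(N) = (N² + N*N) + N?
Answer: -64566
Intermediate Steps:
r = -15
z(N) = N + 2*N² (z(N) = (N² + N²) + N = 2*N² + N = N + 2*N²)
a(O) = (-5 + O)*(21 + O) (a(O) = (O + 3*(1 + 2*3))*(O - 5) = (O + 3*(1 + 6))*(-5 + O) = (O + 3*7)*(-5 + O) = (O + 21)*(-5 + O) = (21 + O)*(-5 + O) = (-5 + O)*(21 + O))
467*(-138) + a(r) = 467*(-138) + (-105 + (-15)² + 16*(-15)) = -64446 + (-105 + 225 - 240) = -64446 - 120 = -64566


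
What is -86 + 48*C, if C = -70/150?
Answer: -542/5 ≈ -108.40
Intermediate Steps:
C = -7/15 (C = -70*1/150 = -7/15 ≈ -0.46667)
-86 + 48*C = -86 + 48*(-7/15) = -86 - 112/5 = -542/5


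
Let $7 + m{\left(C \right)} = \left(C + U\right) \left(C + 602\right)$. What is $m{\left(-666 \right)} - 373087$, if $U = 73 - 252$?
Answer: $-319014$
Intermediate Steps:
$U = -179$ ($U = 73 - 252 = -179$)
$m{\left(C \right)} = -7 + \left(-179 + C\right) \left(602 + C\right)$ ($m{\left(C \right)} = -7 + \left(C - 179\right) \left(C + 602\right) = -7 + \left(-179 + C\right) \left(602 + C\right)$)
$m{\left(-666 \right)} - 373087 = \left(-107765 + \left(-666\right)^{2} + 423 \left(-666\right)\right) - 373087 = \left(-107765 + 443556 - 281718\right) - 373087 = 54073 - 373087 = -319014$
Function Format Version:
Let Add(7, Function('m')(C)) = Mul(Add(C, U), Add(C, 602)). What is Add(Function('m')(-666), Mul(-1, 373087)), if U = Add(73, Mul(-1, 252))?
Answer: -319014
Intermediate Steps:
U = -179 (U = Add(73, -252) = -179)
Function('m')(C) = Add(-7, Mul(Add(-179, C), Add(602, C))) (Function('m')(C) = Add(-7, Mul(Add(C, -179), Add(C, 602))) = Add(-7, Mul(Add(-179, C), Add(602, C))))
Add(Function('m')(-666), Mul(-1, 373087)) = Add(Add(-107765, Pow(-666, 2), Mul(423, -666)), Mul(-1, 373087)) = Add(Add(-107765, 443556, -281718), -373087) = Add(54073, -373087) = -319014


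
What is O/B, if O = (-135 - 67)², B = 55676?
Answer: 10201/13919 ≈ 0.73288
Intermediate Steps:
O = 40804 (O = (-202)² = 40804)
O/B = 40804/55676 = 40804*(1/55676) = 10201/13919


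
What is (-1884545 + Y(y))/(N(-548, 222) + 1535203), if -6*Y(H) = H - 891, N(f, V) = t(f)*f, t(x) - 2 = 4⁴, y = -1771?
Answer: -807472/597351 ≈ -1.3518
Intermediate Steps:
t(x) = 258 (t(x) = 2 + 4⁴ = 2 + 256 = 258)
N(f, V) = 258*f
Y(H) = 297/2 - H/6 (Y(H) = -(H - 891)/6 = -(-891 + H)/6 = 297/2 - H/6)
(-1884545 + Y(y))/(N(-548, 222) + 1535203) = (-1884545 + (297/2 - ⅙*(-1771)))/(258*(-548) + 1535203) = (-1884545 + (297/2 + 1771/6))/(-141384 + 1535203) = (-1884545 + 1331/3)/1393819 = -5652304/3*1/1393819 = -807472/597351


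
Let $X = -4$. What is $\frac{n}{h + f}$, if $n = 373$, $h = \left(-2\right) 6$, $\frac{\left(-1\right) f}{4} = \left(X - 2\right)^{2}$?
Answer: $- \frac{373}{156} \approx -2.391$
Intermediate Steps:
$f = -144$ ($f = - 4 \left(-4 - 2\right)^{2} = - 4 \left(-6\right)^{2} = \left(-4\right) 36 = -144$)
$h = -12$
$\frac{n}{h + f} = \frac{1}{-12 - 144} \cdot 373 = \frac{1}{-156} \cdot 373 = \left(- \frac{1}{156}\right) 373 = - \frac{373}{156}$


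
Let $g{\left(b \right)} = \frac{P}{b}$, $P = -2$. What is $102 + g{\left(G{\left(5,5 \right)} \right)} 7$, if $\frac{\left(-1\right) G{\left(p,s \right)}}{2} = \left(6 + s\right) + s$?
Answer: $\frac{1639}{16} \approx 102.44$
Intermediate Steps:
$G{\left(p,s \right)} = -12 - 4 s$ ($G{\left(p,s \right)} = - 2 \left(\left(6 + s\right) + s\right) = - 2 \left(6 + 2 s\right) = -12 - 4 s$)
$g{\left(b \right)} = - \frac{2}{b}$
$102 + g{\left(G{\left(5,5 \right)} \right)} 7 = 102 + - \frac{2}{-12 - 20} \cdot 7 = 102 + - \frac{2}{-32} \cdot 7 = 102 + \left(-2\right) \left(- \frac{1}{32}\right) 7 = 102 + \frac{1}{16} \cdot 7 = 102 + \frac{7}{16} = \frac{1639}{16}$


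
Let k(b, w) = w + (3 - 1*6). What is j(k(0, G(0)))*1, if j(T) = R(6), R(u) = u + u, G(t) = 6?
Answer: 12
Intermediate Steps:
R(u) = 2*u
k(b, w) = -3 + w (k(b, w) = w + (3 - 6) = w - 3 = -3 + w)
j(T) = 12 (j(T) = 2*6 = 12)
j(k(0, G(0)))*1 = 12*1 = 12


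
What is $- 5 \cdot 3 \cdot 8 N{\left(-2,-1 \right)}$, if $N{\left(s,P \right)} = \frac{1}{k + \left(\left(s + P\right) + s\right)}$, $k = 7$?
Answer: $-60$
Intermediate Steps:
$N{\left(s,P \right)} = \frac{1}{7 + P + 2 s}$ ($N{\left(s,P \right)} = \frac{1}{7 + \left(\left(s + P\right) + s\right)} = \frac{1}{7 + \left(\left(P + s\right) + s\right)} = \frac{1}{7 + \left(P + 2 s\right)} = \frac{1}{7 + P + 2 s}$)
$- 5 \cdot 3 \cdot 8 N{\left(-2,-1 \right)} = \frac{\left(-5\right) 3 \cdot 8}{7 - 1 + 2 \left(-2\right)} = \frac{\left(-5\right) 24}{7 - 1 - 4} = - \frac{120}{2} = \left(-120\right) \frac{1}{2} = -60$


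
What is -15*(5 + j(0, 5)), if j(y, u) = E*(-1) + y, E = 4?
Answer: -15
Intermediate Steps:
j(y, u) = -4 + y (j(y, u) = 4*(-1) + y = -4 + y)
-15*(5 + j(0, 5)) = -15*(5 + (-4 + 0)) = -15*(5 - 4) = -15*1 = -15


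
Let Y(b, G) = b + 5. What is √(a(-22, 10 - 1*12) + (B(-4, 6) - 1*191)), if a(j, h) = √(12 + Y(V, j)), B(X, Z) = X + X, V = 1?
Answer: √(-199 + 3*√2) ≈ 13.956*I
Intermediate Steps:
B(X, Z) = 2*X
Y(b, G) = 5 + b
a(j, h) = 3*√2 (a(j, h) = √(12 + (5 + 1)) = √(12 + 6) = √18 = 3*√2)
√(a(-22, 10 - 1*12) + (B(-4, 6) - 1*191)) = √(3*√2 + (2*(-4) - 1*191)) = √(3*√2 + (-8 - 191)) = √(3*√2 - 199) = √(-199 + 3*√2)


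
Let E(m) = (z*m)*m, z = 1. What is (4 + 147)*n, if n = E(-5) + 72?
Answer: 14647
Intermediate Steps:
E(m) = m² (E(m) = (1*m)*m = m*m = m²)
n = 97 (n = (-5)² + 72 = 25 + 72 = 97)
(4 + 147)*n = (4 + 147)*97 = 151*97 = 14647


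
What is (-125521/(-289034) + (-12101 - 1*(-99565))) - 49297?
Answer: 11031686199/289034 ≈ 38167.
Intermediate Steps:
(-125521/(-289034) + (-12101 - 1*(-99565))) - 49297 = (-125521*(-1/289034) + (-12101 + 99565)) - 49297 = (125521/289034 + 87464) - 49297 = 25280195297/289034 - 49297 = 11031686199/289034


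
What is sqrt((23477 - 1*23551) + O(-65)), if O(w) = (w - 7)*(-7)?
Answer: sqrt(430) ≈ 20.736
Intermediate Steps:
O(w) = 49 - 7*w (O(w) = (-7 + w)*(-7) = 49 - 7*w)
sqrt((23477 - 1*23551) + O(-65)) = sqrt((23477 - 1*23551) + (49 - 7*(-65))) = sqrt((23477 - 23551) + (49 + 455)) = sqrt(-74 + 504) = sqrt(430)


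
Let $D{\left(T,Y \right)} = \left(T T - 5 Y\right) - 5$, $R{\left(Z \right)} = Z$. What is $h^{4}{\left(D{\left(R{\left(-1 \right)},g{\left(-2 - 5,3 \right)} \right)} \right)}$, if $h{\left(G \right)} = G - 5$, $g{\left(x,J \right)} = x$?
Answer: $456976$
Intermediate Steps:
$D{\left(T,Y \right)} = -5 + T^{2} - 5 Y$ ($D{\left(T,Y \right)} = \left(T^{2} - 5 Y\right) - 5 = -5 + T^{2} - 5 Y$)
$h{\left(G \right)} = -5 + G$
$h^{4}{\left(D{\left(R{\left(-1 \right)},g{\left(-2 - 5,3 \right)} \right)} \right)} = \left(-5 - \left(5 - 1 + 5 \left(-2 - 5\right)\right)\right)^{4} = \left(-5 - -31\right)^{4} = \left(-5 + \left(-5 + 1 + 35\right)\right)^{4} = \left(-5 + 31\right)^{4} = 26^{4} = 456976$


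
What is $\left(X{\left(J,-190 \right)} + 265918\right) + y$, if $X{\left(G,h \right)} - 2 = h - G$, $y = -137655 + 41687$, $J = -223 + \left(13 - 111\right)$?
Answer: $170083$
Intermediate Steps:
$J = -321$ ($J = -223 - 98 = -321$)
$y = -95968$
$X{\left(G,h \right)} = 2 + h - G$ ($X{\left(G,h \right)} = 2 - \left(G - h\right) = 2 + h - G$)
$\left(X{\left(J,-190 \right)} + 265918\right) + y = \left(\left(2 - 190 - -321\right) + 265918\right) - 95968 = \left(\left(2 - 190 + 321\right) + 265918\right) - 95968 = \left(133 + 265918\right) - 95968 = 266051 - 95968 = 170083$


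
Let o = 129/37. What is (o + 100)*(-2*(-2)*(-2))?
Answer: -30632/37 ≈ -827.89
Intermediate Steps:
o = 129/37 (o = 129*(1/37) = 129/37 ≈ 3.4865)
(o + 100)*(-2*(-2)*(-2)) = (129/37 + 100)*(-2*(-2)*(-2)) = 3829*(4*(-2))/37 = (3829/37)*(-8) = -30632/37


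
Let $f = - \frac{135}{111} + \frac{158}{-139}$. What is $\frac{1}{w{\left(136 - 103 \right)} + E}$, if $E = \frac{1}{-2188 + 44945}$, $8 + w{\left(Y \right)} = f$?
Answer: $- \frac{219899251}{2276591322} \approx -0.096591$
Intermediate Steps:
$f = - \frac{12101}{5143}$ ($f = \left(-135\right) \frac{1}{111} + 158 \left(- \frac{1}{139}\right) = - \frac{45}{37} - \frac{158}{139} = - \frac{12101}{5143} \approx -2.3529$)
$w{\left(Y \right)} = - \frac{53245}{5143}$ ($w{\left(Y \right)} = -8 - \frac{12101}{5143} = - \frac{53245}{5143}$)
$E = \frac{1}{42757} \approx 2.3388 \cdot 10^{-5}$
$\frac{1}{w{\left(136 - 103 \right)} + E} = \frac{1}{- \frac{53245}{5143} + \frac{1}{42757}} = \frac{1}{- \frac{2276591322}{219899251}} = - \frac{219899251}{2276591322}$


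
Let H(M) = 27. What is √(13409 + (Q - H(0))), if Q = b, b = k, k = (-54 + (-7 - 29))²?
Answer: √21482 ≈ 146.57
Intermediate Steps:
k = 8100 (k = (-54 - 36)² = (-90)² = 8100)
b = 8100
Q = 8100
√(13409 + (Q - H(0))) = √(13409 + (8100 - 1*27)) = √(13409 + (8100 - 27)) = √(13409 + 8073) = √21482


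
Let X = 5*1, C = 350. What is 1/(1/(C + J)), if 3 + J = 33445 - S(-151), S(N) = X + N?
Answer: 33938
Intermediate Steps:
X = 5
S(N) = 5 + N
J = 33588 (J = -3 + (33445 - (5 - 151)) = -3 + (33445 - 1*(-146)) = -3 + (33445 + 146) = -3 + 33591 = 33588)
1/(1/(C + J)) = 1/(1/(350 + 33588)) = 1/(1/33938) = 33938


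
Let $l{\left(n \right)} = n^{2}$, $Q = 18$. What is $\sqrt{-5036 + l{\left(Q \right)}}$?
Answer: $2 i \sqrt{1178} \approx 68.644 i$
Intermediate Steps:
$\sqrt{-5036 + l{\left(Q \right)}} = \sqrt{-5036 + 18^{2}} = \sqrt{-5036 + 324} = \sqrt{-4712} = 2 i \sqrt{1178}$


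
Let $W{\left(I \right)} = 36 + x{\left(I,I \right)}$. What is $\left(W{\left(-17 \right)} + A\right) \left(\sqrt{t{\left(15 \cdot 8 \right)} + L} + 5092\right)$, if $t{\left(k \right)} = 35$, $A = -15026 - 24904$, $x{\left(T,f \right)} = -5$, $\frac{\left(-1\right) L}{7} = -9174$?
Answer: $-203165708 - 39899 \sqrt{64253} \approx -2.1328 \cdot 10^{8}$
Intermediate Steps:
$L = 64218$ ($L = \left(-7\right) \left(-9174\right) = 64218$)
$A = -39930$ ($A = -15026 - 24904 = -39930$)
$W{\left(I \right)} = 31$ ($W{\left(I \right)} = 36 - 5 = 31$)
$\left(W{\left(-17 \right)} + A\right) \left(\sqrt{t{\left(15 \cdot 8 \right)} + L} + 5092\right) = \left(31 - 39930\right) \left(\sqrt{35 + 64218} + 5092\right) = - 39899 \left(\sqrt{64253} + 5092\right) = - 39899 \left(5092 + \sqrt{64253}\right) = -203165708 - 39899 \sqrt{64253}$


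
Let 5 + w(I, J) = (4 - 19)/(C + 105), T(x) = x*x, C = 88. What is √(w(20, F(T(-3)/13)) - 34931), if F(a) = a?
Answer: I*√1301333959/193 ≈ 186.91*I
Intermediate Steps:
T(x) = x²
w(I, J) = -980/193 (w(I, J) = -5 + (4 - 19)/(88 + 105) = -5 - 15/193 = -980/193)
√(w(20, F(T(-3)/13)) - 34931) = √(-980/193 - 34931) = √(-6742663/193) = I*√1301333959/193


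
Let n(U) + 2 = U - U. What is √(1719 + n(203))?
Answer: √1717 ≈ 41.437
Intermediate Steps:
n(U) = -2 (n(U) = -2 + (U - U) = -2 + 0 = -2)
√(1719 + n(203)) = √(1719 - 2) = √1717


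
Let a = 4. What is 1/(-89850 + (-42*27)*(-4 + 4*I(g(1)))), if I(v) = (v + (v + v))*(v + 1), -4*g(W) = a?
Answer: -1/85314 ≈ -1.1721e-5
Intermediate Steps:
g(W) = -1 (g(W) = -1/4*4 = -1)
I(v) = 3*v*(1 + v) (I(v) = (v + 2*v)*(1 + v) = (3*v)*(1 + v) = 3*v*(1 + v))
1/(-89850 + (-42*27)*(-4 + 4*I(g(1)))) = 1/(-89850 + (-42*27)*(-4 + 4*(3*(-1)*(1 - 1)))) = 1/(-89850 - 1134*(-4 + 4*(3*(-1)*0))) = 1/(-89850 - 1134*(-4 + 4*0)) = 1/(-89850 - 1134*(-4 + 0)) = 1/(-89850 - 1134*(-4)) = 1/(-89850 + 4536) = 1/(-85314) = -1/85314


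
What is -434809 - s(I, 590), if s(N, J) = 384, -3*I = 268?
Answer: -435193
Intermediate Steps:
I = -268/3 (I = -1/3*268 = -268/3 ≈ -89.333)
-434809 - s(I, 590) = -434809 - 1*384 = -434809 - 384 = -435193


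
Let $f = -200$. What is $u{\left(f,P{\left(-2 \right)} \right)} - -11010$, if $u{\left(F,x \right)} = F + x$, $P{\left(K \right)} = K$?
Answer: $10808$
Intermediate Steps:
$u{\left(f,P{\left(-2 \right)} \right)} - -11010 = \left(-200 - 2\right) - -11010 = -202 + 11010 = 10808$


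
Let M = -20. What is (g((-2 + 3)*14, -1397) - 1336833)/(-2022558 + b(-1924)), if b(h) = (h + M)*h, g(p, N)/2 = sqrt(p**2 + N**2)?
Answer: -445611/572566 + sqrt(1951805)/858849 ≈ -0.77664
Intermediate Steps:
g(p, N) = 2*sqrt(N**2 + p**2) (g(p, N) = 2*sqrt(p**2 + N**2) = 2*sqrt(N**2 + p**2))
b(h) = h*(-20 + h) (b(h) = (h - 20)*h = (-20 + h)*h = h*(-20 + h))
(g((-2 + 3)*14, -1397) - 1336833)/(-2022558 + b(-1924)) = (2*sqrt((-1397)**2 + ((-2 + 3)*14)**2) - 1336833)/(-2022558 - 1924*(-20 - 1924)) = (2*sqrt(1951609 + (1*14)**2) - 1336833)/(-2022558 - 1924*(-1944)) = (2*sqrt(1951609 + 14**2) - 1336833)/(-2022558 + 3740256) = (2*sqrt(1951609 + 196) - 1336833)/1717698 = (2*sqrt(1951805) - 1336833)*(1/1717698) = (-1336833 + 2*sqrt(1951805))*(1/1717698) = -445611/572566 + sqrt(1951805)/858849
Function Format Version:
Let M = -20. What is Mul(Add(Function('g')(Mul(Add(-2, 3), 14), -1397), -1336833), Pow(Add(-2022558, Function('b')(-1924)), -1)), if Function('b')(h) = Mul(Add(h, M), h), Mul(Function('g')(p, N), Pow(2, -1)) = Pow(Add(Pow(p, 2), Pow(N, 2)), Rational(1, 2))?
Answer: Add(Rational(-445611, 572566), Mul(Rational(1, 858849), Pow(1951805, Rational(1, 2)))) ≈ -0.77664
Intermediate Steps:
Function('g')(p, N) = Mul(2, Pow(Add(Pow(N, 2), Pow(p, 2)), Rational(1, 2))) (Function('g')(p, N) = Mul(2, Pow(Add(Pow(p, 2), Pow(N, 2)), Rational(1, 2))) = Mul(2, Pow(Add(Pow(N, 2), Pow(p, 2)), Rational(1, 2))))
Function('b')(h) = Mul(h, Add(-20, h)) (Function('b')(h) = Mul(Add(h, -20), h) = Mul(Add(-20, h), h) = Mul(h, Add(-20, h)))
Mul(Add(Function('g')(Mul(Add(-2, 3), 14), -1397), -1336833), Pow(Add(-2022558, Function('b')(-1924)), -1)) = Mul(Add(Mul(2, Pow(Add(Pow(-1397, 2), Pow(Mul(Add(-2, 3), 14), 2)), Rational(1, 2))), -1336833), Pow(Add(-2022558, Mul(-1924, Add(-20, -1924))), -1)) = Mul(Add(Mul(2, Pow(Add(1951609, Pow(Mul(1, 14), 2)), Rational(1, 2))), -1336833), Pow(Add(-2022558, Mul(-1924, -1944)), -1)) = Mul(Add(Mul(2, Pow(Add(1951609, Pow(14, 2)), Rational(1, 2))), -1336833), Pow(Add(-2022558, 3740256), -1)) = Mul(Add(Mul(2, Pow(Add(1951609, 196), Rational(1, 2))), -1336833), Pow(1717698, -1)) = Mul(Add(Mul(2, Pow(1951805, Rational(1, 2))), -1336833), Rational(1, 1717698)) = Mul(Add(-1336833, Mul(2, Pow(1951805, Rational(1, 2)))), Rational(1, 1717698)) = Add(Rational(-445611, 572566), Mul(Rational(1, 858849), Pow(1951805, Rational(1, 2))))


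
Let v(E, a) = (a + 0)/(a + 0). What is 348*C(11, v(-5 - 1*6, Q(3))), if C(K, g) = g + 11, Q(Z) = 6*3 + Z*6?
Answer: 4176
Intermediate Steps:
Q(Z) = 18 + 6*Z
v(E, a) = 1 (v(E, a) = a/a = 1)
C(K, g) = 11 + g
348*C(11, v(-5 - 1*6, Q(3))) = 348*(11 + 1) = 348*12 = 4176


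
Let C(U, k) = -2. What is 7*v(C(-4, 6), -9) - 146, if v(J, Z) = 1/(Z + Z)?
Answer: -2635/18 ≈ -146.39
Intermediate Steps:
v(J, Z) = 1/(2*Z)
7*v(C(-4, 6), -9) - 146 = 7*((½)/(-9)) - 146 = 7*((½)*(-⅑)) - 146 = 7*(-1/18) - 146 = -7/18 - 146 = -2635/18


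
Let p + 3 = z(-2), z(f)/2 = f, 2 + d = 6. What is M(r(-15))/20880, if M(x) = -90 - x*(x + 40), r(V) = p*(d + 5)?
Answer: -171/2320 ≈ -0.073707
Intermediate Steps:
d = 4 (d = -2 + 6 = 4)
z(f) = 2*f
p = -7 (p = -3 + 2*(-2) = -3 - 4 = -7)
r(V) = -63 (r(V) = -7*(4 + 5) = -7*9 = -63)
M(x) = -90 - x*(40 + x)
M(r(-15))/20880 = (-90 - 1*(-63)² - 40*(-63))/20880 = (-90 - 1*3969 + 2520)*(1/20880) = (-90 - 3969 + 2520)*(1/20880) = -1539*1/20880 = -171/2320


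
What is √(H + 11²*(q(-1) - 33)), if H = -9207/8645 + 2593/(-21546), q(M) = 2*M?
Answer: I*√102576992109410/155610 ≈ 65.086*I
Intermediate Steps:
H = -1660079/1400490 (H = -9207*1/8645 + 2593*(-1/21546) = -9207/8645 - 2593/21546 = -1660079/1400490 ≈ -1.1854)
√(H + 11²*(q(-1) - 33)) = √(-1660079/1400490 + 11²*(2*(-1) - 33)) = √(-1660079/1400490 + 121*(-2 - 33)) = √(-1660079/1400490 + 121*(-35)) = √(-1660079/1400490 - 4235) = √(-5932735229/1400490) = I*√102576992109410/155610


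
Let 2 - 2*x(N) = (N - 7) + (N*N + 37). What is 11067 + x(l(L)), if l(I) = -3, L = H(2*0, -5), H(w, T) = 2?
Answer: 11050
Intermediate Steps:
L = 2
x(N) = -14 - N/2 - N²/2 (x(N) = 1 - ((N - 7) + (N*N + 37))/2 = 1 - ((-7 + N) + (N² + 37))/2 = 1 - ((-7 + N) + (37 + N²))/2 = 1 - (30 + N + N²)/2 = 1 + (-15 - N/2 - N²/2) = -14 - N/2 - N²/2)
11067 + x(l(L)) = 11067 + (-14 - ½*(-3) - ½*(-3)²) = 11067 + (-14 + 3/2 - ½*9) = 11067 + (-14 + 3/2 - 9/2) = 11067 - 17 = 11050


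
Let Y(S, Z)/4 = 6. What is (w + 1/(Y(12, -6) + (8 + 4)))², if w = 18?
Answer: 421201/1296 ≈ 325.00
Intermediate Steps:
Y(S, Z) = 24 (Y(S, Z) = 4*6 = 24)
(w + 1/(Y(12, -6) + (8 + 4)))² = (18 + 1/(24 + (8 + 4)))² = (18 + 1/(24 + 12))² = (18 + 1/36)² = (649/36)² = 421201/1296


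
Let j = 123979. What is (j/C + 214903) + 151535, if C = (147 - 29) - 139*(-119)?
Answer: 6104614621/16659 ≈ 3.6645e+5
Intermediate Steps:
C = 16659 (C = 118 + 16541 = 16659)
(j/C + 214903) + 151535 = (123979/16659 + 214903) + 151535 = 3580193056/16659 + 151535 = 6104614621/16659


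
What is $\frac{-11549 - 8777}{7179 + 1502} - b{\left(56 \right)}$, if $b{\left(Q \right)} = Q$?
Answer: $- \frac{506462}{8681} \approx -58.341$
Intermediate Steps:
$\frac{-11549 - 8777}{7179 + 1502} - b{\left(56 \right)} = \frac{-11549 - 8777}{7179 + 1502} - 56 = - \frac{20326}{8681} - 56 = - \frac{506462}{8681}$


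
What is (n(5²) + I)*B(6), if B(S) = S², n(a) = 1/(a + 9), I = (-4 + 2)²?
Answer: 2466/17 ≈ 145.06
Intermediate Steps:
I = 4 (I = (-2)² = 4)
n(a) = 1/(9 + a)
(n(5²) + I)*B(6) = (1/(9 + 5²) + 4)*6² = (1/(9 + 25) + 4)*36 = (1/34 + 4)*36 = (137/34)*36 = 2466/17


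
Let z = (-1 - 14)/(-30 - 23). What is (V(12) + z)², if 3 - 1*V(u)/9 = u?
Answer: 18301284/2809 ≈ 6515.2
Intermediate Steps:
V(u) = 27 - 9*u
z = 15/53 (z = -15/(-53) = -15*(-1/53) = 15/53 ≈ 0.28302)
(V(12) + z)² = ((27 - 9*12) + 15/53)² = ((27 - 108) + 15/53)² = (-81 + 15/53)² = (-4278/53)² = 18301284/2809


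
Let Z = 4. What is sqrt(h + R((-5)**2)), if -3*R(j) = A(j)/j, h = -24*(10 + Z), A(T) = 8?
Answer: 2*I*sqrt(18906)/15 ≈ 18.333*I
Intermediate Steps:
h = -336 (h = -24*(10 + 4) = -24*14 = -336)
R(j) = -8/(3*j)
sqrt(h + R((-5)**2)) = sqrt(-336 - 8/(3*((-5)**2))) = sqrt(-336 - 8/3/25) = sqrt(-336 - 8/3*1/25) = sqrt(-336 - 8/75) = sqrt(-25208/75) = 2*I*sqrt(18906)/15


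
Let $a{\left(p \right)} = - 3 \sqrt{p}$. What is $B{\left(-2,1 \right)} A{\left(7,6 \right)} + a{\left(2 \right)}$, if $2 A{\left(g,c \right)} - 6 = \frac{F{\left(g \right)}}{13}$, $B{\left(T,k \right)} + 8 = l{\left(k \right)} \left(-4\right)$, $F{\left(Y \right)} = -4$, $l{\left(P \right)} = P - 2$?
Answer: $- \frac{148}{13} - 3 \sqrt{2} \approx -15.627$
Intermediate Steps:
$l{\left(P \right)} = -2 + P$
$B{\left(T,k \right)} = - 4 k$ ($B{\left(T,k \right)} = -8 + \left(-2 + k\right) \left(-4\right) = -8 - \left(-8 + 4 k\right) = - 4 k$)
$A{\left(g,c \right)} = \frac{37}{13}$ ($A{\left(g,c \right)} = 3 + \frac{\left(-4\right) \frac{1}{13}}{2} = 3 + \frac{1}{2} \left(- \frac{4}{13}\right) = 3 - \frac{2}{13} = \frac{37}{13}$)
$B{\left(-2,1 \right)} A{\left(7,6 \right)} + a{\left(2 \right)} = \left(-4\right) 1 \cdot \frac{37}{13} - 3 \sqrt{2} = \left(-4\right) \frac{37}{13} - 3 \sqrt{2} = - \frac{148}{13} - 3 \sqrt{2}$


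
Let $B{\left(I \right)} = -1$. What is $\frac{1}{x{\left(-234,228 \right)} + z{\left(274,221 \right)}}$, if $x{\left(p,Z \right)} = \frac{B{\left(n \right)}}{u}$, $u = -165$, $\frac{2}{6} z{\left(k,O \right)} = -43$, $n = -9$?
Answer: $- \frac{165}{21284} \approx -0.0077523$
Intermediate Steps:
$z{\left(k,O \right)} = -129$ ($z{\left(k,O \right)} = 3 \left(-43\right) = -129$)
$x{\left(p,Z \right)} = \frac{1}{165}$ ($x{\left(p,Z \right)} = - \frac{1}{-165} = \left(-1\right) \left(- \frac{1}{165}\right) = \frac{1}{165}$)
$\frac{1}{x{\left(-234,228 \right)} + z{\left(274,221 \right)}} = \frac{1}{\frac{1}{165} - 129} = \frac{1}{- \frac{21284}{165}} = - \frac{165}{21284}$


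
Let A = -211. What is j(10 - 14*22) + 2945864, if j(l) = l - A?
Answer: 2945777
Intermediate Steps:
j(l) = 211 + l (j(l) = l - 1*(-211) = l + 211 = 211 + l)
j(10 - 14*22) + 2945864 = (211 + (10 - 14*22)) + 2945864 = (211 + (10 - 308)) + 2945864 = (211 - 298) + 2945864 = -87 + 2945864 = 2945777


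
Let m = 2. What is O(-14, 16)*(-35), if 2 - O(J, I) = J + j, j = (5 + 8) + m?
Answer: -35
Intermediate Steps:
j = 15 (j = (5 + 8) + 2 = 13 + 2 = 15)
O(J, I) = -13 - J (O(J, I) = 2 - (J + 15) = 2 - (15 + J) = 2 + (-15 - J) = -13 - J)
O(-14, 16)*(-35) = (-13 - 1*(-14))*(-35) = (-13 + 14)*(-35) = 1*(-35) = -35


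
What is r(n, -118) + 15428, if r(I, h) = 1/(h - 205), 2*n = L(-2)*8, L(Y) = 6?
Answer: 4983243/323 ≈ 15428.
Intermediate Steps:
n = 24 (n = (6*8)/2 = (½)*48 = 24)
r(I, h) = 1/(-205 + h)
r(n, -118) + 15428 = 1/(-205 - 118) + 15428 = 1/(-323) + 15428 = -1/323 + 15428 = 4983243/323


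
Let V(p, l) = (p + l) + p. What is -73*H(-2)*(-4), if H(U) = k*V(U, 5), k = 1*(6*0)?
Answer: 0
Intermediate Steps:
k = 0 (k = 1*0 = 0)
V(p, l) = l + 2*p (V(p, l) = (l + p) + p = l + 2*p)
H(U) = 0 (H(U) = 0*(5 + 2*U) = 0)
-73*H(-2)*(-4) = -73*0*(-4) = 0*(-4) = 0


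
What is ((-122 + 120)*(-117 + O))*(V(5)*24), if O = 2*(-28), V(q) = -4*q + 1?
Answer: -157776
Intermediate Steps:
V(q) = 1 - 4*q
O = -56
((-122 + 120)*(-117 + O))*(V(5)*24) = ((-122 + 120)*(-117 - 56))*((1 - 4*5)*24) = (-2*(-173))*((1 - 20)*24) = 346*(-19*24) = 346*(-456) = -157776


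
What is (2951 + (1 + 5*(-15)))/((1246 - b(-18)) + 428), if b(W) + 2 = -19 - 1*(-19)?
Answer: 2877/1676 ≈ 1.7166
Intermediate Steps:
b(W) = -2 (b(W) = -2 + (-19 - 1*(-19)) = -2 + (-19 + 19) = -2 + 0 = -2)
(2951 + (1 + 5*(-15)))/((1246 - b(-18)) + 428) = (2951 + (1 + 5*(-15)))/((1246 - 1*(-2)) + 428) = (2951 + (1 - 75))/((1246 + 2) + 428) = (2951 - 74)/(1248 + 428) = 2877/1676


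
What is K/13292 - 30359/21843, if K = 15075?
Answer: -74248603/290337156 ≈ -0.25573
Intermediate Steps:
K/13292 - 30359/21843 = 15075/13292 - 30359/21843 = -74248603/290337156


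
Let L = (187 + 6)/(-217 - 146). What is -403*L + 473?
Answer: 249478/363 ≈ 687.27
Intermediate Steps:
L = -193/363 (L = 193/(-363) = 193*(-1/363) = -193/363 ≈ -0.53168)
-403*L + 473 = -403*(-193/363) + 473 = 77779/363 + 473 = 249478/363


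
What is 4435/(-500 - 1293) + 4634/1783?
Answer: 401157/3196919 ≈ 0.12548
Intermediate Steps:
4435/(-500 - 1293) + 4634/1783 = 4435/(-1793) + 4634*(1/1783) = 4435*(-1/1793) + 4634/1783 = -4435/1793 + 4634/1783 = 401157/3196919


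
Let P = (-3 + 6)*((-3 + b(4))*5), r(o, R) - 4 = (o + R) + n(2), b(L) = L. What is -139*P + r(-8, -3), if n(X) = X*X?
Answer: -2088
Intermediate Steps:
n(X) = X**2
r(o, R) = 8 + R + o (r(o, R) = 4 + ((o + R) + 2**2) = 4 + ((R + o) + 4) = 4 + (4 + R + o) = 8 + R + o)
P = 15 (P = (-3 + 6)*((-3 + 4)*5) = 3*(1*5) = 3*5 = 15)
-139*P + r(-8, -3) = -139*15 + (8 - 3 - 8) = -2085 - 3 = -2088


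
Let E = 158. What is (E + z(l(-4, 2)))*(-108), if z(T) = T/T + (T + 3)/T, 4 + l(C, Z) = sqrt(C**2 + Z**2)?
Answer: -17604 - 162*sqrt(5) ≈ -17966.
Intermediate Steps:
l(C, Z) = -4 + sqrt(C**2 + Z**2)
z(T) = 1 + (3 + T)/T
(E + z(l(-4, 2)))*(-108) = (158 + (2 + 3/(-4 + sqrt((-4)**2 + 2**2))))*(-108) = (158 + (2 + 3/(-4 + sqrt(16 + 4))))*(-108) = (158 + (2 + 3/(-4 + sqrt(20))))*(-108) = (158 + (2 + 3/(-4 + 2*sqrt(5))))*(-108) = (160 + 3/(-4 + 2*sqrt(5)))*(-108) = -17280 - 324/(-4 + 2*sqrt(5))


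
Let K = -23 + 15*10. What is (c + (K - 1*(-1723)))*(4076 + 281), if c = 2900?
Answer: 20695750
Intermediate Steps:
K = 127 (K = -23 + 150 = 127)
(c + (K - 1*(-1723)))*(4076 + 281) = (2900 + (127 - 1*(-1723)))*(4076 + 281) = (2900 + (127 + 1723))*4357 = (2900 + 1850)*4357 = 4750*4357 = 20695750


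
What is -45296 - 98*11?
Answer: -46374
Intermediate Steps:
-45296 - 98*11 = -45296 - 1078 = -46374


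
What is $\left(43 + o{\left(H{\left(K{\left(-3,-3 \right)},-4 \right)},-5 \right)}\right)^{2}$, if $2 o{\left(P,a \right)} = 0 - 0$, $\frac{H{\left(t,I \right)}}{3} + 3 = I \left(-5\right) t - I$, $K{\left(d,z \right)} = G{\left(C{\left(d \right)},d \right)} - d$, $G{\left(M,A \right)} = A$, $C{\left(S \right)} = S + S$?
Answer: $1849$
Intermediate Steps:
$C{\left(S \right)} = 2 S$
$K{\left(d,z \right)} = 0$ ($K{\left(d,z \right)} = d - d = 0$)
$H{\left(t,I \right)} = -9 - 3 I - 15 I t$ ($H{\left(t,I \right)} = -9 + 3 \left(I \left(-5\right) t - I\right) = -9 + 3 \left(- 5 I t - I\right) = -9 + 3 \left(- I - 5 I t\right) = -9 - \left(3 I + 15 I t\right) = -9 - 3 I - 15 I t$)
$o{\left(P,a \right)} = 0$ ($o{\left(P,a \right)} = \frac{0 - 0}{2} = \frac{0 + 0}{2} = \frac{1}{2} \cdot 0 = 0$)
$\left(43 + o{\left(H{\left(K{\left(-3,-3 \right)},-4 \right)},-5 \right)}\right)^{2} = \left(43 + 0\right)^{2} = 43^{2} = 1849$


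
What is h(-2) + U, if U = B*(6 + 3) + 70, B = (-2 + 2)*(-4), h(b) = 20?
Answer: 90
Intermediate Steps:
B = 0 (B = 0*(-4) = 0)
U = 70 (U = 0*(6 + 3) + 70 = 0*9 + 70 = 0 + 70 = 70)
h(-2) + U = 20 + 70 = 90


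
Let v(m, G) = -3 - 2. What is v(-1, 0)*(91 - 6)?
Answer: -425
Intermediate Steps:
v(m, G) = -5
v(-1, 0)*(91 - 6) = -5*(91 - 6) = -5*85 = -425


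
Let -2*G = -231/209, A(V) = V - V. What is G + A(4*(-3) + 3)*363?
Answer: 21/38 ≈ 0.55263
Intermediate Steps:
A(V) = 0
G = 21/38 (G = -(-231)/(2*209) = -1/2*(-21/19) = 21/38 ≈ 0.55263)
G + A(4*(-3) + 3)*363 = 21/38 + 0*363 = 21/38 + 0 = 21/38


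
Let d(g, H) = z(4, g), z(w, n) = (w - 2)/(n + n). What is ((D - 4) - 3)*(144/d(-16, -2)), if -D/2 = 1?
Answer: 20736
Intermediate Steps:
D = -2 (D = -2*1 = -2)
z(w, n) = (-2 + w)/(2*n) (z(w, n) = (-2 + w)/((2*n)) = (-2 + w)*(1/(2*n)) = (-2 + w)/(2*n))
d(g, H) = 1/g (d(g, H) = (-2 + 4)/(2*g) = (½)*2/g = 1/g)
((D - 4) - 3)*(144/d(-16, -2)) = ((-2 - 4) - 3)*(144/(1/(-16))) = (-6 - 3)*(144/(-1/16)) = -1296*(-16) = -9*(-2304) = 20736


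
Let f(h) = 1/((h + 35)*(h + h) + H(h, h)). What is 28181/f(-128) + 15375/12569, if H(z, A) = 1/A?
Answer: 1079418527007347/1608832 ≈ 6.7093e+8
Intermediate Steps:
f(h) = 1/(1/h + 2*h*(35 + h)) (f(h) = 1/((h + 35)*(h + h) + 1/h) = 1/((35 + h)*(2*h) + 1/h) = 1/(2*h*(35 + h) + 1/h) = 1/(1/h + 2*h*(35 + h)))
28181/f(-128) + 15375/12569 = 28181/((-128/(1 + 2*(-128)²*(35 - 128)))) + 15375/12569 = 28181/((-128/(1 + 2*16384*(-93)))) + 15375*(1/12569) = 28181/((-128/(1 - 3047424))) + 15375/12569 = 28181/((-128/(-3047423))) + 15375/12569 = 28181/((-128*(-1/3047423))) + 15375/12569 = 28181/(128/3047423) + 15375/12569 = 28181*(3047423/128) + 15375/12569 = 85879427563/128 + 15375/12569 = 1079418527007347/1608832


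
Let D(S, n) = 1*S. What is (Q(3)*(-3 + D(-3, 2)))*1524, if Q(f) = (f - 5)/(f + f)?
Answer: 3048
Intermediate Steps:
D(S, n) = S
Q(f) = (-5 + f)/(2*f) (Q(f) = (-5 + f)/((2*f)) = (-5 + f)*(1/(2*f)) = (-5 + f)/(2*f))
(Q(3)*(-3 + D(-3, 2)))*1524 = (((1/2)*(-5 + 3)/3)*(-3 - 3))*1524 = (((1/2)*(1/3)*(-2))*(-6))*1524 = -1/3*(-6)*1524 = 2*1524 = 3048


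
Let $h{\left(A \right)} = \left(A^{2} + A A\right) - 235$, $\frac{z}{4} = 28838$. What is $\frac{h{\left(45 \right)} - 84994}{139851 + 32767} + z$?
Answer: $\frac{19911750357}{172618} \approx 1.1535 \cdot 10^{5}$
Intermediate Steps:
$z = 115352$ ($z = 4 \cdot 28838 = 115352$)
$h{\left(A \right)} = -235 + 2 A^{2}$ ($h{\left(A \right)} = \left(A^{2} + A^{2}\right) - 235 = 2 A^{2} - 235 = -235 + 2 A^{2}$)
$\frac{h{\left(45 \right)} - 84994}{139851 + 32767} + z = \frac{\left(-235 + 2 \cdot 45^{2}\right) - 84994}{139851 + 32767} + 115352 = \frac{\left(-235 + 2 \cdot 2025\right) - 84994}{172618} + 115352 = \left(\left(-235 + 4050\right) - 84994\right) \frac{1}{172618} + 115352 = \left(3815 - 84994\right) \frac{1}{172618} + 115352 = \left(-81179\right) \frac{1}{172618} + 115352 = - \frac{81179}{172618} + 115352 = \frac{19911750357}{172618}$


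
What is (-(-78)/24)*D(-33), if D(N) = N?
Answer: -429/4 ≈ -107.25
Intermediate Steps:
(-(-78)/24)*D(-33) = -(-78)/24*(-33) = -1*(-13/4)*(-33) = (13/4)*(-33) = -429/4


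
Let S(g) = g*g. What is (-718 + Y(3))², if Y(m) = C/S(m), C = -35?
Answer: 42211009/81 ≈ 5.2112e+5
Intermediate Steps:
S(g) = g²
Y(m) = -35/m²
(-718 + Y(3))² = (-718 - 35/3²)² = (-718 - 35*⅑)² = (-718 - 35/9)² = (-6497/9)² = 42211009/81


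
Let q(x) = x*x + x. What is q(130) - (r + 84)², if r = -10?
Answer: 11554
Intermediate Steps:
q(x) = x + x² (q(x) = x² + x = x + x²)
q(130) - (r + 84)² = 130*(1 + 130) - (-10 + 84)² = 130*131 - 1*74² = 17030 - 1*5476 = 17030 - 5476 = 11554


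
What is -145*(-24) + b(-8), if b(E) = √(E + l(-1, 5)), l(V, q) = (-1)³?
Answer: 3480 + 3*I ≈ 3480.0 + 3.0*I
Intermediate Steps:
l(V, q) = -1
b(E) = √(-1 + E) (b(E) = √(E - 1) = √(-1 + E))
-145*(-24) + b(-8) = -145*(-24) + √(-1 - 8) = 3480 + √(-9) = 3480 + 3*I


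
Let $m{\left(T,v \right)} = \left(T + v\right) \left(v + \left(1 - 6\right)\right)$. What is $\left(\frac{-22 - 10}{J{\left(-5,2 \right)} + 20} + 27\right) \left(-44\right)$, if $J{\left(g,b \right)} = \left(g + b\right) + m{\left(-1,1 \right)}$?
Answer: $- \frac{18788}{17} \approx -1105.2$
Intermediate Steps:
$m{\left(T,v \right)} = \left(-5 + v\right) \left(T + v\right)$ ($m{\left(T,v \right)} = \left(T + v\right) \left(v + \left(1 - 6\right)\right) = \left(T + v\right) \left(v - 5\right) = \left(T + v\right) \left(-5 + v\right) = \left(-5 + v\right) \left(T + v\right)$)
$J{\left(g,b \right)} = b + g$ ($J{\left(g,b \right)} = \left(g + b\right) - \left(1 - 1\right) = \left(b + g\right) + \left(1 + 5 - 5 - 1\right) = \left(b + g\right) + 0 = b + g$)
$\left(\frac{-22 - 10}{J{\left(-5,2 \right)} + 20} + 27\right) \left(-44\right) = \left(\frac{-22 - 10}{\left(2 - 5\right) + 20} + 27\right) \left(-44\right) = \left(- \frac{32}{-3 + 20} + 27\right) \left(-44\right) = \left(- \frac{32}{17} + 27\right) \left(-44\right) = \frac{427}{17} \left(-44\right) = - \frac{18788}{17}$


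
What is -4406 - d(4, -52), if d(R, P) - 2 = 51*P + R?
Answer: -1760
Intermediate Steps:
d(R, P) = 2 + R + 51*P (d(R, P) = 2 + (51*P + R) = 2 + (R + 51*P) = 2 + R + 51*P)
-4406 - d(4, -52) = -4406 - (2 + 4 + 51*(-52)) = -4406 - (2 + 4 - 2652) = -4406 - 1*(-2646) = -4406 + 2646 = -1760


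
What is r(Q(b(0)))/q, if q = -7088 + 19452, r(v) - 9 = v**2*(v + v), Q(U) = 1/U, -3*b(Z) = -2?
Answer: 63/49456 ≈ 0.0012739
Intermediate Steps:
b(Z) = 2/3 (b(Z) = -1/3*(-2) = 2/3)
r(v) = 9 + 2*v**3 (r(v) = 9 + v**2*(v + v) = 9 + v**2*(2*v) = 9 + 2*v**3)
q = 12364
r(Q(b(0)))/q = (9 + 2*(1/(2/3))**3)/12364 = (9 + 2*(3/2)**3)*(1/12364) = (9 + 2*(27/8))*(1/12364) = (9 + 27/4)*(1/12364) = (63/4)*(1/12364) = 63/49456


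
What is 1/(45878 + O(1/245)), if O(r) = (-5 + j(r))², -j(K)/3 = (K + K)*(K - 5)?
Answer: 3603000625/165384183387711 ≈ 2.1786e-5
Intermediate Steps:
j(K) = -6*K*(-5 + K) (j(K) = -3*(K + K)*(K - 5) = -3*2*K*(-5 + K) = -6*K*(-5 + K))
O(r) = (-5 + 6*r*(5 - r))²
1/(45878 + O(1/245)) = 1/(45878 + (5 + 6*(-5 + 1/245)/245)²) = 1/(45878 + (5 + 6*(1/245)*(-5 + 1/245))²) = 1/(45878 + (5 + 6*(1/245)*(-1224/245))²) = 1/(45878 + (5 - 7344/60025)²) = 1/(45878 + (292781/60025)²) = 1/(45878 + 85720713961/3603000625) = 1/(165384183387711/3603000625) = 3603000625/165384183387711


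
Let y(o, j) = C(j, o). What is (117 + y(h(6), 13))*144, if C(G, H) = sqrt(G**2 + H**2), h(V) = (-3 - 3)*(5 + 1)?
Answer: 16848 + 144*sqrt(1465) ≈ 22360.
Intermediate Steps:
h(V) = -36 (h(V) = -6*6 = -36)
y(o, j) = sqrt(j**2 + o**2)
(117 + y(h(6), 13))*144 = (117 + sqrt(13**2 + (-36)**2))*144 = (117 + sqrt(169 + 1296))*144 = (117 + sqrt(1465))*144 = 16848 + 144*sqrt(1465)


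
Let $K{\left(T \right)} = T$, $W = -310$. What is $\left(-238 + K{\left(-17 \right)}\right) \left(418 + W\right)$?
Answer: $-27540$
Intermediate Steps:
$\left(-238 + K{\left(-17 \right)}\right) \left(418 + W\right) = \left(-238 - 17\right) \left(418 - 310\right) = \left(-255\right) 108 = -27540$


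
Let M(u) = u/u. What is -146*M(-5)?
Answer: -146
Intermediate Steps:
M(u) = 1
-146*M(-5) = -146*1 = -146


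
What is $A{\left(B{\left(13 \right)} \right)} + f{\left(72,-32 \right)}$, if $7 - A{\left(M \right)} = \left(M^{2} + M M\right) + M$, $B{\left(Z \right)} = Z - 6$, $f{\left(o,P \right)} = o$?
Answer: $-26$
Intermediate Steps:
$B{\left(Z \right)} = -6 + Z$
$A{\left(M \right)} = 7 - M - 2 M^{2}$ ($A{\left(M \right)} = 7 - \left(\left(M^{2} + M M\right) + M\right) = 7 - \left(\left(M^{2} + M^{2}\right) + M\right) = 7 - \left(2 M^{2} + M\right) = 7 - \left(M + 2 M^{2}\right) = 7 - M - 2 M^{2}$)
$A{\left(B{\left(13 \right)} \right)} + f{\left(72,-32 \right)} = \left(7 - \left(-6 + 13\right) - 2 \left(-6 + 13\right)^{2}\right) + 72 = \left(7 - 7 - 2 \cdot 7^{2}\right) + 72 = \left(7 - 7 - 98\right) + 72 = -98 + 72 = -26$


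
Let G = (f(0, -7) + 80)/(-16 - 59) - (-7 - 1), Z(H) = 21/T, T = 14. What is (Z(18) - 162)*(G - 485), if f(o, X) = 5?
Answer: 383702/5 ≈ 76740.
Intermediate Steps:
Z(H) = 3/2 (Z(H) = 21/14 = 21*(1/14) = 3/2)
G = 103/15 (G = (5 + 80)/(-16 - 59) - (-7 - 1) = 85/(-75) - 1*(-8) = 85*(-1/75) + 8 = -17/15 + 8 = 103/15 ≈ 6.8667)
(Z(18) - 162)*(G - 485) = (3/2 - 162)*(103/15 - 485) = -321/2*(-7172/15) = 383702/5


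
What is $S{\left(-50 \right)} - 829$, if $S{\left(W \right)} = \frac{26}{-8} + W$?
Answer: $- \frac{3529}{4} \approx -882.25$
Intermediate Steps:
$S{\left(W \right)} = - \frac{13}{4} + W$ ($S{\left(W \right)} = 26 \left(- \frac{1}{8}\right) + W = - \frac{13}{4} + W$)
$S{\left(-50 \right)} - 829 = \left(- \frac{13}{4} - 50\right) - 829 = - \frac{213}{4} - 829 = - \frac{3529}{4}$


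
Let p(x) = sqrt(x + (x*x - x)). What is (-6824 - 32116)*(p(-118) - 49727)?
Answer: 1931774460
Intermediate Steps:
p(x) = sqrt(x**2) (p(x) = sqrt(x + (x**2 - x)) = sqrt(x**2))
(-6824 - 32116)*(p(-118) - 49727) = (-6824 - 32116)*(sqrt((-118)**2) - 49727) = -38940*(sqrt(13924) - 49727) = -38940*(118 - 49727) = -38940*(-49609) = 1931774460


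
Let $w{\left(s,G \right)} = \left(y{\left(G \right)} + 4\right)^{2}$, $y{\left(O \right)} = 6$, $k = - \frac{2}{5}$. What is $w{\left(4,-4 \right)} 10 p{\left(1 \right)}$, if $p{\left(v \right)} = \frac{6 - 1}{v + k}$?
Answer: $\frac{25000}{3} \approx 8333.3$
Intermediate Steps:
$k = - \frac{2}{5}$ ($k = \left(-2\right) \frac{1}{5} = - \frac{2}{5} \approx -0.4$)
$w{\left(s,G \right)} = 100$ ($w{\left(s,G \right)} = \left(6 + 4\right)^{2} = 10^{2} = 100$)
$p{\left(v \right)} = \frac{5}{- \frac{2}{5} + v}$ ($p{\left(v \right)} = \frac{6 - 1}{v - \frac{2}{5}} = \frac{5}{- \frac{2}{5} + v}$)
$w{\left(4,-4 \right)} 10 p{\left(1 \right)} = 100 \cdot 10 \frac{25}{-2 + 5 \cdot 1} = 1000 \frac{25}{-2 + 5} = 1000 \cdot \frac{25}{3} = \frac{25000}{3}$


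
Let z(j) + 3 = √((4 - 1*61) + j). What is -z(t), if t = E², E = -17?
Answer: 3 - 2*√58 ≈ -12.232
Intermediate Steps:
t = 289 (t = (-17)² = 289)
z(j) = -3 + √(-57 + j) (z(j) = -3 + √((4 - 1*61) + j) = -3 + √((4 - 61) + j) = -3 + √(-57 + j))
-z(t) = -(-3 + √(-57 + 289)) = -(-3 + √232) = -(-3 + 2*√58) = 3 - 2*√58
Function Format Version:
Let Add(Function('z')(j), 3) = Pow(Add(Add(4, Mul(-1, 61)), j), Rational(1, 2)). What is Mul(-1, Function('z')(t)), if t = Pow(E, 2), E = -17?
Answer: Add(3, Mul(-2, Pow(58, Rational(1, 2)))) ≈ -12.232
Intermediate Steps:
t = 289 (t = Pow(-17, 2) = 289)
Function('z')(j) = Add(-3, Pow(Add(-57, j), Rational(1, 2))) (Function('z')(j) = Add(-3, Pow(Add(Add(4, Mul(-1, 61)), j), Rational(1, 2))) = Add(-3, Pow(Add(Add(4, -61), j), Rational(1, 2))) = Add(-3, Pow(Add(-57, j), Rational(1, 2))))
Mul(-1, Function('z')(t)) = Mul(-1, Add(-3, Pow(Add(-57, 289), Rational(1, 2)))) = Mul(-1, Add(-3, Pow(232, Rational(1, 2)))) = Mul(-1, Add(-3, Mul(2, Pow(58, Rational(1, 2))))) = Add(3, Mul(-2, Pow(58, Rational(1, 2))))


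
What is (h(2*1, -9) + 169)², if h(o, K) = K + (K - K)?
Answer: 25600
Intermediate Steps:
h(o, K) = K (h(o, K) = K + 0 = K)
(h(2*1, -9) + 169)² = (-9 + 169)² = 160² = 25600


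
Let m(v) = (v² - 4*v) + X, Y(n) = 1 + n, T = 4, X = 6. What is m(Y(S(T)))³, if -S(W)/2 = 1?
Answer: 1331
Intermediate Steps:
S(W) = -2 (S(W) = -2*1 = -2)
m(v) = 6 + v² - 4*v (m(v) = (v² - 4*v) + 6 = 6 + v² - 4*v)
m(Y(S(T)))³ = (6 + (1 - 2)² - 4*(1 - 2))³ = (6 + (-1)² - 4*(-1))³ = (6 + 1 + 4)³ = 11³ = 1331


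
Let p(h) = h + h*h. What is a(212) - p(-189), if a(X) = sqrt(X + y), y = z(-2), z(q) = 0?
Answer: -35532 + 2*sqrt(53) ≈ -35517.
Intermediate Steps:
y = 0
a(X) = sqrt(X) (a(X) = sqrt(X + 0) = sqrt(X))
p(h) = h + h**2
a(212) - p(-189) = sqrt(212) - (-189)*(1 - 189) = 2*sqrt(53) - (-189)*(-188) = 2*sqrt(53) - 1*35532 = 2*sqrt(53) - 35532 = -35532 + 2*sqrt(53)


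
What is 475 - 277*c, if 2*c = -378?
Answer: 52828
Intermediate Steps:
c = -189 (c = (½)*(-378) = -189)
475 - 277*c = 475 - 277*(-189) = 475 + 52353 = 52828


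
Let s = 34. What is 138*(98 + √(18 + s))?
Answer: 13524 + 276*√13 ≈ 14519.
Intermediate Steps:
138*(98 + √(18 + s)) = 138*(98 + √(18 + 34)) = 138*(98 + √52) = 138*(98 + 2*√13) = 13524 + 276*√13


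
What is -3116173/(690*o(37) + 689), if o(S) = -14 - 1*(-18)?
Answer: -3116173/3449 ≈ -903.50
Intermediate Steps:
o(S) = 4 (o(S) = -14 + 18 = 4)
-3116173/(690*o(37) + 689) = -3116173/(690*4 + 689) = -3116173/(2760 + 689) = -3116173/3449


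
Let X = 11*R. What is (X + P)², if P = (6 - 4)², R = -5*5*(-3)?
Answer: 687241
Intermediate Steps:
R = 75 (R = -25*(-3) = 75)
P = 4 (P = 2² = 4)
X = 825 (X = 11*75 = 825)
(X + P)² = (825 + 4)² = 829² = 687241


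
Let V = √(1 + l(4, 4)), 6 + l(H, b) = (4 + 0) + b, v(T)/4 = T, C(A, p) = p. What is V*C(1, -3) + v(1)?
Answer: 4 - 3*√3 ≈ -1.1962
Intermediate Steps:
v(T) = 4*T
l(H, b) = -2 + b (l(H, b) = -6 + ((4 + 0) + b) = -6 + (4 + b) = -2 + b)
V = √3 (V = √(1 + (-2 + 4)) = √(1 + 2) = √3 ≈ 1.7320)
V*C(1, -3) + v(1) = √3*(-3) + 4*1 = -3*√3 + 4 = 4 - 3*√3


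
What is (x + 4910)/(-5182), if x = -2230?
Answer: -1340/2591 ≈ -0.51717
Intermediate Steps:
(x + 4910)/(-5182) = (-2230 + 4910)/(-5182) = 2680*(-1/5182) = -1340/2591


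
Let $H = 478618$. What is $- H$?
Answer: $-478618$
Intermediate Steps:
$- H = \left(-1\right) 478618 = -478618$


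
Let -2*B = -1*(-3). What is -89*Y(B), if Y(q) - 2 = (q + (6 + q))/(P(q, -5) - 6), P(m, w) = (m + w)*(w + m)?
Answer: -26878/145 ≈ -185.37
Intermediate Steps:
P(m, w) = (m + w)² (P(m, w) = (m + w)*(m + w) = (m + w)²)
B = -3/2 (B = -(-1)*(-3)/2 = -½*3 = -3/2 ≈ -1.5000)
Y(q) = 2 + (6 + 2*q)/(-6 + (-5 + q)²) (Y(q) = 2 + (q + (6 + q))/((q - 5)² - 6) = 2 + (6 + 2*q)/((-5 + q)² - 6) = 2 + (6 + 2*q)/(-6 + (-5 + q)²))
-89*Y(B) = -178*(-3 - 3/2 + (-5 - 3/2)²)/(-6 + (-5 - 3/2)²) = -178*(-3 - 3/2 + (-13/2)²)/(-6 + (-13/2)²) = -178*(-3 - 3/2 + 169/4)/(-6 + 169/4) = -178*151/(145/4*4) = -178*4*151/(145*4) = -89*302/145 = -26878/145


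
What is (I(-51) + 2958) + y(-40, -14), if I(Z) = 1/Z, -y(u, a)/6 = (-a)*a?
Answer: 210833/51 ≈ 4134.0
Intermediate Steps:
y(u, a) = 6*a² (y(u, a) = -6*(-a)*a = -(-6)*a² = 6*a²)
(I(-51) + 2958) + y(-40, -14) = (1/(-51) + 2958) + 6*(-14)² = (-1/51 + 2958) + 6*196 = 150857/51 + 1176 = 210833/51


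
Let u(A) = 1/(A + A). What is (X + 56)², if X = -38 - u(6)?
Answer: 46225/144 ≈ 321.01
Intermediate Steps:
u(A) = 1/(2*A)
X = -457/12 (X = -38 - 1/(2*6) = -38 - 1*1/12 = -38 - 1/12 = -457/12 ≈ -38.083)
(X + 56)² = (-457/12 + 56)² = (215/12)² = 46225/144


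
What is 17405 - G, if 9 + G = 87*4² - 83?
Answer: 16105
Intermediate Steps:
G = 1300 (G = -9 + (87*4² - 83) = -9 + (87*16 - 83) = -9 + (1392 - 83) = -9 + 1309 = 1300)
17405 - G = 17405 - 1*1300 = 17405 - 1300 = 16105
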